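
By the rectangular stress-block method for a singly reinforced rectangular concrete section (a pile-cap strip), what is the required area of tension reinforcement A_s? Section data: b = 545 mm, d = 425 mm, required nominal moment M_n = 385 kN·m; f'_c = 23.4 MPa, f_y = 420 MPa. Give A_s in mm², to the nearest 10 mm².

With M_n = 0.85 f'_c a b (d − a/2), solve the quadratic for a:
a = d − √(d² − 2M_n/(0.85 f'_c b)) = 425 − √(425² − 2 × 385×10⁶/(0.85 × 23.4 × 545)) = 93.95 mm.
A_s = 0.85 f'_c a b / f_y = 0.85 × 23.4 × 93.95 × 545 / 420 = 2424.8 mm².

A_s ≈ 2420 mm²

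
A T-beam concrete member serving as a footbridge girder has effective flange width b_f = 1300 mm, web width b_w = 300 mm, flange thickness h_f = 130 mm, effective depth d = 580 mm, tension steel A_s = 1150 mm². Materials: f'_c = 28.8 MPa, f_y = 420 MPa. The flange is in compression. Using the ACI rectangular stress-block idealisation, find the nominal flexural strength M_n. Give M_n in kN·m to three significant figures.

M_n ≈ 276 kN·m

Tension: T = A_s f_y = 1150 × 420 = 483000 N.
Try a within the flange: a = T/(0.85 f'_c b_f) = 483000/(0.85 × 28.8 × 1300) = 15.18 mm.
Since a = 15.18 ≤ h_f = 130 mm, the stress block lies entirely in the flange; analyse as a rectangular beam of width b_f.
M_n = T(d − a/2) = 483000 × (580 − 7.59) = 276.47 × 10⁶ N·mm.
M_n = 276.47 kN·m.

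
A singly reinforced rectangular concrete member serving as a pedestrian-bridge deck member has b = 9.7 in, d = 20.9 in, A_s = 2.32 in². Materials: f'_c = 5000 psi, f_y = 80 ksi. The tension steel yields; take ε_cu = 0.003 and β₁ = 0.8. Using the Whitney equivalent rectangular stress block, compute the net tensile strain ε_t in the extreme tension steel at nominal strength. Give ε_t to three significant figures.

ε_t ≈ 0.00814

a = A_s f_y/(0.85 f'_c b) = 4.502 in.
β₁ = 0.8, so c = a/β₁ = 4.502/0.8 = 5.628 in.
From the linear strain diagram with ε_cu = 0.003: ε_t = 0.003 (d − c)/c = 0.003 × (20.9 − 5.628)/5.628 = 0.00814.
Since ε_t ≥ 0.005, the section is tension-controlled.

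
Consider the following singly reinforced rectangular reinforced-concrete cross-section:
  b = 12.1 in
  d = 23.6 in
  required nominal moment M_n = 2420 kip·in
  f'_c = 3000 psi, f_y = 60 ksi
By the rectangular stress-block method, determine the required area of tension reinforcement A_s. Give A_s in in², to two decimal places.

From M_n = 0.85 f'_c a b (d − a/2):
a = d − √(d² − 2M_n/(0.85 f'_c b)) = 23.6 − √(23.6² − 2 × 2420/(0.85 × 3 × 12.1)) = 3.598 in.
A_s = 0.85 f'_c a b / f_y = 0.85 × 3 × 3.598 × 12.1 / 60 = 1.850 in².

A_s ≈ 1.85 in²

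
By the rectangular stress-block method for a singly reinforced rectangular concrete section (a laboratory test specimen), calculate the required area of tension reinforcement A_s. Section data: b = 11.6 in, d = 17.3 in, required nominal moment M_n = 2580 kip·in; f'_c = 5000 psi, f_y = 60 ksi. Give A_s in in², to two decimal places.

From M_n = 0.85 f'_c a b (d − a/2):
a = d − √(d² − 2M_n/(0.85 f'_c b)) = 17.3 − √(17.3² − 2 × 2580/(0.85 × 5 × 11.6)) = 3.349 in.
A_s = 0.85 f'_c a b / f_y = 0.85 × 5 × 3.349 × 11.6 / 60 = 2.752 in².

A_s ≈ 2.75 in²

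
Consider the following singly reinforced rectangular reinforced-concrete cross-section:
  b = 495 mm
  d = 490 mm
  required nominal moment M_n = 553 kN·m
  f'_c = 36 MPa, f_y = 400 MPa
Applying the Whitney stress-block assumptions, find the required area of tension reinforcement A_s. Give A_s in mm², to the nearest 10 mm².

A_s ≈ 3080 mm²

With M_n = 0.85 f'_c a b (d − a/2), solve the quadratic for a:
a = d − √(d² − 2M_n/(0.85 f'_c b)) = 490 − √(490² − 2 × 553×10⁶/(0.85 × 36 × 495)) = 81.24 mm.
A_s = 0.85 f'_c a b / f_y = 0.85 × 36 × 81.24 × 495 / 400 = 3076.4 mm².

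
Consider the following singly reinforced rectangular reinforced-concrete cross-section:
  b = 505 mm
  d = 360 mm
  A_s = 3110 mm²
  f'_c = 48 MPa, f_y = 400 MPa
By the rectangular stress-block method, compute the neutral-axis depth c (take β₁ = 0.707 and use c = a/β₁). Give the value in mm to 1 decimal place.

c ≈ 85.4 mm

T = A_s f_y = 3110 × 400 = 1244000 N = 1244 kN.
Setting C = 0.85 f'_c a b equal to T: a = 1244000/(0.85 × 48 × 505) = 60.377 mm.
With β₁ = 0.707, c = a/β₁ = 60.377/0.707 = 85.4 mm.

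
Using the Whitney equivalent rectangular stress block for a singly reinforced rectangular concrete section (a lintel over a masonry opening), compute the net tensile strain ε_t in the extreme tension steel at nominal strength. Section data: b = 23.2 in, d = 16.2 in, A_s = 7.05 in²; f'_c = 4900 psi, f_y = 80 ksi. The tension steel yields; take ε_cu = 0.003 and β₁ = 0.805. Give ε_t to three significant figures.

a = A_s f_y/(0.85 f'_c b) = 5.837 in.
β₁ = 0.805, so c = a/β₁ = 5.837/0.805 = 7.251 in.
From the linear strain diagram with ε_cu = 0.003: ε_t = 0.003 (d − c)/c = 0.003 × (16.2 − 7.251)/7.251 = 0.00370.
ε_t < 0.004 — the section is over-reinforced for flexure under ACI limits.

ε_t ≈ 0.00370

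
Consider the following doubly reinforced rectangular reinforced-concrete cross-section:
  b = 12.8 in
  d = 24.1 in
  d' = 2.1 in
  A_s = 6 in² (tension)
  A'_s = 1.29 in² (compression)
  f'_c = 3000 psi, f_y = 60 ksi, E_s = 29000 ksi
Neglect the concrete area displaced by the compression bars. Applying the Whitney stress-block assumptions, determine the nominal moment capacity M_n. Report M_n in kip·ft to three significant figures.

M_n ≈ 608 kip·ft

Assume both steels yield.
a = (A_s − A'_s) f_y/(0.85 f'_c b) = (6 − 1.29) × 60/(0.85 × 3 × 12.8) = 8.658 in.
c = a/β₁ = 8.658/0.85 = 10.186 in; ε'_s = 0.003(c − d')/c = 0.0024 ≥ ε_y = 0.0021, so the compression steel yields.
M_n = (A_s − A'_s) f_y (d − a/2) + A'_s f_y (d − d') = 282.6 × (24.1 − 4.329) + 77.4 × (24.1 − 2.1) = 5587.3 + 1702.8 = 7290.1 kip·in = 7290.1/12 = 607.51 kip·ft.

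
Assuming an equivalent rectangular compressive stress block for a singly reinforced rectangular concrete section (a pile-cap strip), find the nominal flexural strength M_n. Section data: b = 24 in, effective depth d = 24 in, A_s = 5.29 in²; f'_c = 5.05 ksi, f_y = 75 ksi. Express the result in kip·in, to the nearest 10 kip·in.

T = A_s f_y = 5.29 × 75 = 396.75 kips.
a = T/(0.85 f'_c b) = 396.75/(0.85 × 5.05 × 24) = 3.851 in.
M_n = T(d − a/2) = 396.75 × (24 − 1.9255) = 8758.1 kip·in.

M_n ≈ 8760 kip·in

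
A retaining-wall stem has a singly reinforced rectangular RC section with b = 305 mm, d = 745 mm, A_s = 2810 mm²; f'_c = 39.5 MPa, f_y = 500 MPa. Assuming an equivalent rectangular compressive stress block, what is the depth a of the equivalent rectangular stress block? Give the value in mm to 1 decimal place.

T = A_s f_y = 2810 × 500 = 1405000 N = 1405 kN.
Setting C = 0.85 f'_c a b equal to T: a = 1405000/(0.85 × 39.5 × 305) = 137.2 mm.

a ≈ 137.2 mm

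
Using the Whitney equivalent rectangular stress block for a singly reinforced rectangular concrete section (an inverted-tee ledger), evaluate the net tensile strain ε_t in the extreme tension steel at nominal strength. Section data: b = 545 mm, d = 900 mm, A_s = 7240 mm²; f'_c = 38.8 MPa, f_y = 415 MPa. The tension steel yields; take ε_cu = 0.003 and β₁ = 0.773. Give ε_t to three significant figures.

ε_t ≈ 0.00949

a = A_s f_y/(0.85 f'_c b) = 167.16 mm.
β₁ = 0.773, so c = a/β₁ = 167.16/0.773 = 216.25 mm.
From the linear strain diagram with ε_cu = 0.003: ε_t = 0.003 (d − c)/c = 0.003 × (900 − 216.25)/216.25 = 0.00949.
Since ε_t ≥ 0.005, the section is tension-controlled.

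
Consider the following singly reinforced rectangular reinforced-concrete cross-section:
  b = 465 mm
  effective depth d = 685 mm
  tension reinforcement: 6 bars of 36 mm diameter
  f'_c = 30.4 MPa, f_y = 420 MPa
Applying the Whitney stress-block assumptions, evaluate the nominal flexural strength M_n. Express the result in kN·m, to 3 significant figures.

M_n ≈ 1480 kN·m

A_s = 6 × 1018 = 6108 mm².
T = A_s f_y = 6108 × 420 = 2565360 N = 2565.36 kN.
From C = T: a = T/(0.85 f'_c b) = 2565360/(0.85 × 30.4 × 465) = 213.50 mm.
M_n = T(d − a/2) = 2565.36 kN × (685 − 106.75) mm = 1483.42 kN·m.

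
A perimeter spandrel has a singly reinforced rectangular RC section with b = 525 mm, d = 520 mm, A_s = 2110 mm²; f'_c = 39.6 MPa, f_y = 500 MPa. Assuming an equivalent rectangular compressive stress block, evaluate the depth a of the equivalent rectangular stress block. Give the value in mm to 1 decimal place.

a ≈ 59.7 mm

T = A_s f_y = 2110 × 500 = 1055000 N = 1055 kN.
Setting C = 0.85 f'_c a b equal to T: a = 1055000/(0.85 × 39.6 × 525) = 59.7 mm.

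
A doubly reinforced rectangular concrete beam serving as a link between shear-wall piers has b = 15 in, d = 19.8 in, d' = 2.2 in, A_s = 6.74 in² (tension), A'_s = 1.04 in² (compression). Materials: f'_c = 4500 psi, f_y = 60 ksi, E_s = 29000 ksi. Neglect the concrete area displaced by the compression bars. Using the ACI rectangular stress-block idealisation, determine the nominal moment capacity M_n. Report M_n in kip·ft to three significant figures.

Assume both steels yield.
a = (A_s − A'_s) f_y/(0.85 f'_c b) = (6.74 − 1.04) × 60/(0.85 × 4.5 × 15) = 5.961 in.
c = a/β₁ = 5.961/0.825 = 7.225 in; ε'_s = 0.003(c − d')/c = 0.0021 ≥ ε_y = 0.0021, so the compression steel yields.
M_n = (A_s − A'_s) f_y (d − a/2) + A'_s f_y (d − d') = 342 × (19.8 − 2.9805) + 62.4 × (19.8 − 2.2) = 5752.3 + 1098.2 = 6850.5 kip·in = 6850.5/12 = 570.88 kip·ft.

M_n ≈ 571 kip·ft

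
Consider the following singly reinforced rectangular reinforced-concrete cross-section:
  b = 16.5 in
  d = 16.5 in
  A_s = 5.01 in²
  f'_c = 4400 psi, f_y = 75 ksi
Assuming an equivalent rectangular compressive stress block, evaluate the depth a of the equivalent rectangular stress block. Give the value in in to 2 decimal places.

a ≈ 6.09 in

T = A_s f_y = 5.01 × 75 = 375.75 kips.
a = T/(0.85 f'_c b) = 375.75/(0.85 × 4.4 × 16.5) = 6.09 in.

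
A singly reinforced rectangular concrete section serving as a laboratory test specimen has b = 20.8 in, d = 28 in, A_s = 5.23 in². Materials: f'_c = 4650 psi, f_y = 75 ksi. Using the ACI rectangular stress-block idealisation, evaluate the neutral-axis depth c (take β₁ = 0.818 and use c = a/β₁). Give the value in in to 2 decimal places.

c ≈ 5.83 in

T = A_s f_y = 5.23 × 75 = 392.25 kips.
a = T/(0.85 f'_c b) = 392.25/(0.85 × 4.65 × 20.8) = 4.7712 in.
With β₁ = 0.818, c = a/β₁ = 4.7712/0.818 = 5.83 in.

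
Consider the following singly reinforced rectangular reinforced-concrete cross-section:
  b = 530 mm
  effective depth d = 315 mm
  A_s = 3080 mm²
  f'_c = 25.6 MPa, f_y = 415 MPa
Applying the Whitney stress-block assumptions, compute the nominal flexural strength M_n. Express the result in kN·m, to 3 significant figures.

M_n ≈ 332 kN·m

T = A_s f_y = 3080 × 415 = 1278200 N = 1278.2 kN.
From C = T: a = T/(0.85 f'_c b) = 1278200/(0.85 × 25.6 × 530) = 110.83 mm.
M_n = T(d − a/2) = 1278.2 kN × (315 − 55.415) mm = 331.80 kN·m.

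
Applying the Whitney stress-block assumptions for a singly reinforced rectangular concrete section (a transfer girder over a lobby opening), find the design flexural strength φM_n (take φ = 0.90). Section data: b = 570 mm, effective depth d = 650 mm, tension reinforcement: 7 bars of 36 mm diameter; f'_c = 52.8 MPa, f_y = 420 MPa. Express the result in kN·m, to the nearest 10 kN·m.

φM_n ≈ 1590 kN·m

A_s = 7 × 1018 = 7126 mm².
T = A_s f_y = 7126 × 420 = 2992920 N = 2992.92 kN.
From C = T: a = T/(0.85 f'_c b) = 2992920/(0.85 × 52.8 × 570) = 117.00 mm.
M_n = T(d − a/2) = 2992.92 kN × (650 − 58.5) mm = 1770.31 kN·m.
φM_n = 0.90 × 1770.31 = 1593.28 kN·m.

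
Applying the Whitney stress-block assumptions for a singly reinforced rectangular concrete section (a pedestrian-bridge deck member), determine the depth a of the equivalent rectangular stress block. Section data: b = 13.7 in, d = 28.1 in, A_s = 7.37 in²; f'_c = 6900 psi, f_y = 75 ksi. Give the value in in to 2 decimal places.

T = A_s f_y = 7.37 × 75 = 552.75 kips.
a = T/(0.85 f'_c b) = 552.75/(0.85 × 6.9 × 13.7) = 6.88 in.

a ≈ 6.88 in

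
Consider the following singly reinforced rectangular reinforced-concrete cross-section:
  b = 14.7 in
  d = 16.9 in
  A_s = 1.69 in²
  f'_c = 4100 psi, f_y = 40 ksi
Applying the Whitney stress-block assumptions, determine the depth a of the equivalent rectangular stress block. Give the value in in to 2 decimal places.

a ≈ 1.32 in

T = A_s f_y = 1.69 × 40 = 67.6 kips.
a = T/(0.85 f'_c b) = 67.6/(0.85 × 4.1 × 14.7) = 1.32 in.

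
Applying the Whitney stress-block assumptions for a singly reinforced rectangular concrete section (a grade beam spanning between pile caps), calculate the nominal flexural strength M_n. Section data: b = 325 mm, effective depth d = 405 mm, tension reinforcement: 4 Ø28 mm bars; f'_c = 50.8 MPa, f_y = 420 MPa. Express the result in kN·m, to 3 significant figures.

M_n ≈ 381 kN·m

A_s = 4 × 616 = 2464 mm².
T = A_s f_y = 2464 × 420 = 1034880 N = 1034.88 kN.
From C = T: a = T/(0.85 f'_c b) = 1034880/(0.85 × 50.8 × 325) = 73.74 mm.
M_n = T(d − a/2) = 1034.88 kN × (405 − 36.87) mm = 380.97 kN·m.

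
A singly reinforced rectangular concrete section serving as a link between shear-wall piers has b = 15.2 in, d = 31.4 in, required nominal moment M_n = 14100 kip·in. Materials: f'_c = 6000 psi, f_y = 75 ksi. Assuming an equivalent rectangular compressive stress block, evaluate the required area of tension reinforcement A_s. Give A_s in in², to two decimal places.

From M_n = 0.85 f'_c a b (d − a/2):
a = d − √(d² − 2M_n/(0.85 f'_c b)) = 31.4 − √(31.4² − 2 × 14100/(0.85 × 6 × 15.2)) = 6.456 in.
A_s = 0.85 f'_c a b / f_y = 0.85 × 6 × 6.456 × 15.2 / 75 = 6.673 in².

A_s ≈ 6.67 in²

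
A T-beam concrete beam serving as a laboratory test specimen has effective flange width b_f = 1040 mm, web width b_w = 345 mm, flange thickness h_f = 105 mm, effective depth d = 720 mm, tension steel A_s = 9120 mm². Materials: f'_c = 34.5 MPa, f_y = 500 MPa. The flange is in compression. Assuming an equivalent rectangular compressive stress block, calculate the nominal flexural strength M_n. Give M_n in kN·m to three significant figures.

M_n ≈ 2880 kN·m

Tension: T = A_s f_y = 9120 × 500 = 4560000 N.
Try a within the flange: a = T/(0.85 f'_c b_f) = 4560000/(0.85 × 34.5 × 1040) = 149.52 mm.
a = 149.52 > h_f = 105 mm: the block extends into the web. Split into flange-overhang and web parts.
C_f = 0.85 f'_c (b_f − b_w) h_f = 0.85 × 34.5 × (1040 − 345) × 105 = 2139992 N.
Remaining web compression depth: a_w = (T − C_f)/(0.85 f'_c b_w) = (4560000 − 2139992)/(0.85 × 34.5 × 345) = 239.20 mm.
M_n = C_f(d − h_f/2) + (T − C_f)(d − a_w/2) = 2139992 × (720 − 52.5) + 2420008 × (720 − 119.6) = 1428.44 + 1452.97 = 2881.41 × 10⁶ N·mm.
M_n = 2881.41 kN·m.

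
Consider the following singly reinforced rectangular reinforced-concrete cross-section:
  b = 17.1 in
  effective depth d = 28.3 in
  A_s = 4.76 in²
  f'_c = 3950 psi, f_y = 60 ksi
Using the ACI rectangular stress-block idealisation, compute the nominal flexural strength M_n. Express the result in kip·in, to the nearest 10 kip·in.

M_n ≈ 7370 kip·in

T = A_s f_y = 4.76 × 60 = 285.6 kips.
a = T/(0.85 f'_c b) = 285.6/(0.85 × 3.95 × 17.1) = 4.974 in.
M_n = T(d − a/2) = 285.6 × (28.3 − 2.487) = 7372.2 kip·in.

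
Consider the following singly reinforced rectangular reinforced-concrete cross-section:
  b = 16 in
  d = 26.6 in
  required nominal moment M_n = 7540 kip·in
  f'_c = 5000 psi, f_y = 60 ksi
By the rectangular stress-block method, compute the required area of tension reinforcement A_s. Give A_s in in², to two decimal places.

From M_n = 0.85 f'_c a b (d − a/2):
a = d − √(d² − 2M_n/(0.85 f'_c b)) = 26.6 − √(26.6² − 2 × 7540/(0.85 × 5 × 16)) = 4.559 in.
A_s = 0.85 f'_c a b / f_y = 0.85 × 5 × 4.559 × 16 / 60 = 5.167 in².

A_s ≈ 5.17 in²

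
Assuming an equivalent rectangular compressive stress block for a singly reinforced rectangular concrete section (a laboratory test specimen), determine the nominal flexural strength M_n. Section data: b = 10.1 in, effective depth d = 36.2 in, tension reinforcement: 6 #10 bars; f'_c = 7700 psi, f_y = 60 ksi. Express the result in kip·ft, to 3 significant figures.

A_s = 6 × 1.27 = 7.62 in².
T = A_s f_y = 7.62 × 60 = 457.2 kips.
a = T/(0.85 f'_c b) = 457.2/(0.85 × 7.7 × 10.1) = 6.916 in.
M_n = T(d − a/2) = 457.2 × (36.2 − 3.458) = 14969.6 kip·in = 14969.6/12 = 1247.47 kip·ft.

M_n ≈ 1250 kip·ft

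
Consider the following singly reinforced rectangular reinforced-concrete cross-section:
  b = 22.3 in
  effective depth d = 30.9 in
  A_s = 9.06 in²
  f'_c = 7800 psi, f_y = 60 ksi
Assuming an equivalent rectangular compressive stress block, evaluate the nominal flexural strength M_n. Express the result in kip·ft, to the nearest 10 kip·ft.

M_n ≈ 1320 kip·ft

T = A_s f_y = 9.06 × 60 = 543.6 kips.
a = T/(0.85 f'_c b) = 543.6/(0.85 × 7.8 × 22.3) = 3.677 in.
M_n = T(d − a/2) = 543.6 × (30.9 − 1.8385) = 15797.8 kip·in = 15797.8/12 = 1316.48 kip·ft.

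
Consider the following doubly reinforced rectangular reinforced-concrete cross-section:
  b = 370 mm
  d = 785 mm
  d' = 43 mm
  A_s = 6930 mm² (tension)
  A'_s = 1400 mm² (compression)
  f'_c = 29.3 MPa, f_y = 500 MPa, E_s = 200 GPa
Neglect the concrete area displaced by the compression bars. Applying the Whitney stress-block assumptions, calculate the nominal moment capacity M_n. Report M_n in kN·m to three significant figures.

M_n ≈ 2280 kN·m

Assume both tension and compression steel yield.
Net tension couple steel: A_s − A'_s = 5530 mm².
a = (A_s − A'_s) f_y / (0.85 f'_c b) = 2765000/(0.85 × 29.3 × 370) = 300.06 mm.
c = a/β₁ = 300.06/0.841 = 356.79 mm; ε'_s = 0.003(c − d')/c = 0.0026 ≥ f_y/E_s = 0.0025, so compression steel does yield.
M_n = (A_s − A'_s) f_y (d − a/2) + A'_s f_y (d − d') = [2765000 × (785 − 150.03) + 700000 × (785 − 43)] × 10⁻⁶ = 1755.69 + 519.40 = 2275.09 kN·m.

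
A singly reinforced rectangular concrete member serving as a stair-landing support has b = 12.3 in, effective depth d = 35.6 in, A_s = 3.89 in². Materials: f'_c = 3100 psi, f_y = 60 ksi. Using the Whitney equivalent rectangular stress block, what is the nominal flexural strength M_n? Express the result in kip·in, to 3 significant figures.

T = A_s f_y = 3.89 × 60 = 233.4 kips.
a = T/(0.85 f'_c b) = 233.4/(0.85 × 3.1 × 12.3) = 7.201 in.
M_n = T(d − a/2) = 233.4 × (35.6 − 3.6005) = 7468.7 kip·in.

M_n ≈ 7470 kip·in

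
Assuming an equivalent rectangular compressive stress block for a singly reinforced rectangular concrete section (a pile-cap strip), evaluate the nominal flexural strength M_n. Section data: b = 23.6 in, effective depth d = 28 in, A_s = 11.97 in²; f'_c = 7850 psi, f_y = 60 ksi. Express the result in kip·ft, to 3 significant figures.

T = A_s f_y = 11.97 × 60 = 718.2 kips.
a = T/(0.85 f'_c b) = 718.2/(0.85 × 7.85 × 23.6) = 4.561 in.
M_n = T(d − a/2) = 718.2 × (28 − 2.2805) = 18471.7 kip·in = 18471.7/12 = 1539.31 kip·ft.

M_n ≈ 1540 kip·ft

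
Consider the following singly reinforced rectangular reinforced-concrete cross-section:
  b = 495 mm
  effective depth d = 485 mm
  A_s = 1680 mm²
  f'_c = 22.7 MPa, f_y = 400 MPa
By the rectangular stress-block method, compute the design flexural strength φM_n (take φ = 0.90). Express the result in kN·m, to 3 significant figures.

φM_n ≈ 272 kN·m

T = A_s f_y = 1680 × 400 = 672000 N = 672 kN.
From C = T: a = T/(0.85 f'_c b) = 672000/(0.85 × 22.7 × 495) = 70.36 mm.
M_n = T(d − a/2) = 672 kN × (485 − 35.18) mm = 302.28 kN·m.
φM_n = 0.90 × 302.28 = 272.05 kN·m.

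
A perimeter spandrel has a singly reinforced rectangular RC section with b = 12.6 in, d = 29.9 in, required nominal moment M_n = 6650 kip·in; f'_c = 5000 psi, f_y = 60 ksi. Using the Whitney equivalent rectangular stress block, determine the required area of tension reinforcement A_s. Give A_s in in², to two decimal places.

A_s ≈ 4.01 in²

From M_n = 0.85 f'_c a b (d − a/2):
a = d − √(d² − 2M_n/(0.85 f'_c b)) = 29.9 − √(29.9² − 2 × 6650/(0.85 × 5 × 12.6)) = 4.490 in.
A_s = 0.85 f'_c a b / f_y = 0.85 × 5 × 4.490 × 12.6 / 60 = 4.007 in².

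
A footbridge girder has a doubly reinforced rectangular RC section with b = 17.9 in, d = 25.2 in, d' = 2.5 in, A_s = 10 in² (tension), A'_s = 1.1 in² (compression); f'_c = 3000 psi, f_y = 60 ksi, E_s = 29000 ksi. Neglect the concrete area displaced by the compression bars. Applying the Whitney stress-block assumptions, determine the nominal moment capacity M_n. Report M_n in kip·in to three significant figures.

Assume both steels yield.
a = (A_s − A'_s) f_y/(0.85 f'_c b) = (10 − 1.1) × 60/(0.85 × 3 × 17.9) = 11.699 in.
c = a/β₁ = 11.699/0.85 = 13.764 in; ε'_s = 0.003(c − d')/c = 0.0025 ≥ ε_y = 0.0021, so the compression steel yields.
M_n = (A_s − A'_s) f_y (d − a/2) + A'_s f_y (d − d') = 534 × (25.2 − 5.8495) + 66 × (25.2 − 2.5) = 10333.2 + 1498.2 = 11831.4 kip·in.

M_n ≈ 11800 kip·in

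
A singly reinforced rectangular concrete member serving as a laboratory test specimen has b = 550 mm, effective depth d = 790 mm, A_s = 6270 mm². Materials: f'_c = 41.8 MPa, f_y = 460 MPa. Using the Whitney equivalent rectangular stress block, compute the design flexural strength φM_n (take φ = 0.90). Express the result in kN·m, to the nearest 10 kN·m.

φM_n ≈ 1860 kN·m

T = A_s f_y = 6270 × 460 = 2884200 N = 2884.2 kN.
From C = T: a = T/(0.85 f'_c b) = 2884200/(0.85 × 41.8 × 550) = 147.59 mm.
M_n = T(d − a/2) = 2884.2 kN × (790 − 73.795) mm = 2065.68 kN·m.
φM_n = 0.90 × 2065.68 = 1859.11 kN·m.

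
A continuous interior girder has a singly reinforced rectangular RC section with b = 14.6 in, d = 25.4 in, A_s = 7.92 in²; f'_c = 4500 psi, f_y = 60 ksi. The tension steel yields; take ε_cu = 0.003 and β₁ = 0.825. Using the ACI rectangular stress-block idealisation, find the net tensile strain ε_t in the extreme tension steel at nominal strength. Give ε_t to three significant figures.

ε_t ≈ 0.00439

a = A_s f_y/(0.85 f'_c b) = 8.509 in.
β₁ = 0.825, so c = a/β₁ = 8.509/0.825 = 10.314 in.
From the linear strain diagram with ε_cu = 0.003: ε_t = 0.003 (d − c)/c = 0.003 × (25.4 − 10.314)/10.314 = 0.00439.
ε_t is between 0.004 and 0.005 — transition zone.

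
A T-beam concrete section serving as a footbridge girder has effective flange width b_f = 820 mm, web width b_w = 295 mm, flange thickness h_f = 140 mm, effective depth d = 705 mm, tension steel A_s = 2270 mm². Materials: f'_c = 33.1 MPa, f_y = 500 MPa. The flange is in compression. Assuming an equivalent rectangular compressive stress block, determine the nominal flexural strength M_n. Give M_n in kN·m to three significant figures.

Tension: T = A_s f_y = 2270 × 500 = 1135000 N.
Try a within the flange: a = T/(0.85 f'_c b_f) = 1135000/(0.85 × 33.1 × 820) = 49.20 mm.
Since a = 49.20 ≤ h_f = 140 mm, the stress block lies entirely in the flange; analyse as a rectangular beam of width b_f.
M_n = T(d − a/2) = 1135000 × (705 − 24.6) = 772.25 × 10⁶ N·mm.
M_n = 772.25 kN·m.

M_n ≈ 772 kN·m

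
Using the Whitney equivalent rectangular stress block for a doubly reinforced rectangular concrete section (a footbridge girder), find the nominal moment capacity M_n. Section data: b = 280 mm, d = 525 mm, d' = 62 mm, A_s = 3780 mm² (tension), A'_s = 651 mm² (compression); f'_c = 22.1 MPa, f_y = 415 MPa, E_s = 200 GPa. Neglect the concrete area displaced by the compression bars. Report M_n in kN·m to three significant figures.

Assume both tension and compression steel yield.
Net tension couple steel: A_s − A'_s = 3129 mm².
a = (A_s − A'_s) f_y / (0.85 f'_c b) = 1298535/(0.85 × 22.1 × 280) = 246.88 mm.
c = a/β₁ = 246.88/0.85 = 290.45 mm; ε'_s = 0.003(c − d')/c = 0.0024 ≥ f_y/E_s = 0.0021, so compression steel does yield.
M_n = (A_s − A'_s) f_y (d − a/2) + A'_s f_y (d − d') = [1298535 × (525 − 123.44) + 270165 × (525 − 62)] × 10⁻⁶ = 521.44 + 125.09 = 646.53 kN·m.

M_n ≈ 647 kN·m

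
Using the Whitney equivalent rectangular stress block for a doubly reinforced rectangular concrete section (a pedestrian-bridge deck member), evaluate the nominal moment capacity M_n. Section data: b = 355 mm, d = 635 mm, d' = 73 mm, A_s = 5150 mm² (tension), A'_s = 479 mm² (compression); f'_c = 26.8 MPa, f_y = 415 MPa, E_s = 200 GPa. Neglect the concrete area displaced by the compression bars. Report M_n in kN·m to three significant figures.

Assume both tension and compression steel yield.
Net tension couple steel: A_s − A'_s = 4671 mm².
a = (A_s − A'_s) f_y / (0.85 f'_c b) = 1938465/(0.85 × 26.8 × 355) = 239.70 mm.
c = a/β₁ = 239.70/0.85 = 282.00 mm; ε'_s = 0.003(c − d')/c = 0.0022 ≥ f_y/E_s = 0.0021, so compression steel does yield.
M_n = (A_s − A'_s) f_y (d − a/2) + A'_s f_y (d − d') = [1938465 × (635 − 119.85) + 198785 × (635 − 73)] × 10⁻⁶ = 998.60 + 111.72 = 1110.32 kN·m.

M_n ≈ 1110 kN·m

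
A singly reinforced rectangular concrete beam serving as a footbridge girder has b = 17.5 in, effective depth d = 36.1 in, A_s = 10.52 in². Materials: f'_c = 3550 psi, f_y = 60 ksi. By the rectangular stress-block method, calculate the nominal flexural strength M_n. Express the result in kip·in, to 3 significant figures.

M_n ≈ 19000 kip·in

T = A_s f_y = 10.52 × 60 = 631.2 kips.
a = T/(0.85 f'_c b) = 631.2/(0.85 × 3.55 × 17.5) = 11.953 in.
M_n = T(d − a/2) = 631.2 × (36.1 − 5.9765) = 19014.0 kip·in.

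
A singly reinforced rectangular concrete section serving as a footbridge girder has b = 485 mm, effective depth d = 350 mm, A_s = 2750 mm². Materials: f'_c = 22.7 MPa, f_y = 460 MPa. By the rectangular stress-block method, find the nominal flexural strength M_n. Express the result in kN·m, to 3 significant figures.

T = A_s f_y = 2750 × 460 = 1265000 N = 1265 kN.
From C = T: a = T/(0.85 f'_c b) = 1265000/(0.85 × 22.7 × 485) = 135.18 mm.
M_n = T(d − a/2) = 1265 kN × (350 − 67.59) mm = 357.25 kN·m.

M_n ≈ 357 kN·m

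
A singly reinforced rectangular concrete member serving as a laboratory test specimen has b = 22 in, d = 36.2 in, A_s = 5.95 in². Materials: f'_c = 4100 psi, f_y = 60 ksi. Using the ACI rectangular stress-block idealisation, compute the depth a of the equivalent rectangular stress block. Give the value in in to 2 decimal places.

T = A_s f_y = 5.95 × 60 = 357 kips.
a = T/(0.85 f'_c b) = 357/(0.85 × 4.1 × 22) = 4.66 in.

a ≈ 4.66 in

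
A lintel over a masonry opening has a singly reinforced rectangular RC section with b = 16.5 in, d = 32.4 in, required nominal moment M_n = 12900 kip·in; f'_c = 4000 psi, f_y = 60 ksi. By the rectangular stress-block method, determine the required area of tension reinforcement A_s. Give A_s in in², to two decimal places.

From M_n = 0.85 f'_c a b (d − a/2):
a = d − √(d² − 2M_n/(0.85 f'_c b)) = 32.4 − √(32.4² − 2 × 12900/(0.85 × 4 × 16.5)) = 8.113 in.
A_s = 0.85 f'_c a b / f_y = 0.85 × 4 × 8.113 × 16.5 / 60 = 7.586 in².

A_s ≈ 7.59 in²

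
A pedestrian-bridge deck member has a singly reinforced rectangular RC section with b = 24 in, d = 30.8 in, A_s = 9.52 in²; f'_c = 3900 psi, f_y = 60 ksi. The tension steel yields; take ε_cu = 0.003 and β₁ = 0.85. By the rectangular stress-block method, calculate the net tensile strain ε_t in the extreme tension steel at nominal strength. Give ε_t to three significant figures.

a = A_s f_y/(0.85 f'_c b) = 7.179 in.
β₁ = 0.85, so c = a/β₁ = 7.179/0.85 = 8.446 in.
From the linear strain diagram with ε_cu = 0.003: ε_t = 0.003 (d − c)/c = 0.003 × (30.8 − 8.446)/8.446 = 0.00794.
Since ε_t ≥ 0.005, the section is tension-controlled.

ε_t ≈ 0.00794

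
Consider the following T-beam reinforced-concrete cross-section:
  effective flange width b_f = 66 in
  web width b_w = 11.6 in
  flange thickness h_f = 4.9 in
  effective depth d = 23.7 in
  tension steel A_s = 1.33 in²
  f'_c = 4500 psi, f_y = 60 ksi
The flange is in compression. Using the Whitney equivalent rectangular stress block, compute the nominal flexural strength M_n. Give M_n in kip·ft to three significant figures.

Tension: T = A_s f_y = 1.33 × 60 = 79.8 kips.
Try a within the flange: a = T/(0.85 f'_c b_f) = 79.8/(0.85 × 4.5 × 66) = 0.316 in.
Since a = 0.316 ≤ h_f = 4.9 in, the stress block lies entirely in the flange; analyse as a rectangular beam of width b_f.
M_n = T(d − a/2) = 79.8 × (23.7 − 0.158) = 1878.7 kip·in.
M_n = 1878.7/12 = 156.56 kip·ft.

M_n ≈ 157 kip·ft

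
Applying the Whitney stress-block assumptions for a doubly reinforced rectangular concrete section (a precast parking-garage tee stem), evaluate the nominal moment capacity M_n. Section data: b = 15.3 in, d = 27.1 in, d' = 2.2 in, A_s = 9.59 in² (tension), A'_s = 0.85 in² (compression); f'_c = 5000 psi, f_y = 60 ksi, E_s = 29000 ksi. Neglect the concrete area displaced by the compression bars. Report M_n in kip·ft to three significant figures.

Assume both steels yield.
a = (A_s − A'_s) f_y/(0.85 f'_c b) = (9.59 − 0.85) × 60/(0.85 × 5 × 15.3) = 8.065 in.
c = a/β₁ = 8.065/0.8 = 10.081 in; ε'_s = 0.003(c − d')/c = 0.0023 ≥ ε_y = 0.0021, so the compression steel yields.
M_n = (A_s − A'_s) f_y (d − a/2) + A'_s f_y (d − d') = 524.4 × (27.1 − 4.0325) + 51 × (27.1 − 2.2) = 12096.6 + 1269.9 = 13366.5 kip·in = 13366.5/12 = 1113.88 kip·ft.

M_n ≈ 1110 kip·ft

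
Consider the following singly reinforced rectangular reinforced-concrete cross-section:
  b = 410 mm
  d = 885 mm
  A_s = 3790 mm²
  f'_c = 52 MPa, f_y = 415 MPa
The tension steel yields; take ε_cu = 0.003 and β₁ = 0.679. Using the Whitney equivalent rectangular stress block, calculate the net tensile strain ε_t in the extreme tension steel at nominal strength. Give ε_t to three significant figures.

ε_t ≈ 0.0178

a = A_s f_y/(0.85 f'_c b) = 86.79 mm.
β₁ = 0.679, so c = a/β₁ = 86.79/0.679 = 127.82 mm.
From the linear strain diagram with ε_cu = 0.003: ε_t = 0.003 (d − c)/c = 0.003 × (885 − 127.82)/127.82 = 0.0178.
Since ε_t ≥ 0.005, the section is tension-controlled.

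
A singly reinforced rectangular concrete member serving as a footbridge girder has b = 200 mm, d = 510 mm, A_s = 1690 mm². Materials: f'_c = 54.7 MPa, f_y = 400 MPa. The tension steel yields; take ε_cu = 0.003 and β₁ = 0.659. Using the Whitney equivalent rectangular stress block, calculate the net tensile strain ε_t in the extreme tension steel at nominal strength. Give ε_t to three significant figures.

ε_t ≈ 0.0109

a = A_s f_y/(0.85 f'_c b) = 72.70 mm.
β₁ = 0.659, so c = a/β₁ = 72.70/0.659 = 110.32 mm.
From the linear strain diagram with ε_cu = 0.003: ε_t = 0.003 (d − c)/c = 0.003 × (510 − 110.32)/110.32 = 0.0109.
Since ε_t ≥ 0.005, the section is tension-controlled.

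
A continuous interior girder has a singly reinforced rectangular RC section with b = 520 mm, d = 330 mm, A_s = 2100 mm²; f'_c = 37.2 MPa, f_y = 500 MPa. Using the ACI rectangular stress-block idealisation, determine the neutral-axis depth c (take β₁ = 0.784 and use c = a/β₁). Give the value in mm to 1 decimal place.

c ≈ 81.5 mm

T = A_s f_y = 2100 × 500 = 1050000 N = 1050 kN.
Setting C = 0.85 f'_c a b equal to T: a = 1050000/(0.85 × 37.2 × 520) = 63.859 mm.
With β₁ = 0.784, c = a/β₁ = 63.859/0.784 = 81.5 mm.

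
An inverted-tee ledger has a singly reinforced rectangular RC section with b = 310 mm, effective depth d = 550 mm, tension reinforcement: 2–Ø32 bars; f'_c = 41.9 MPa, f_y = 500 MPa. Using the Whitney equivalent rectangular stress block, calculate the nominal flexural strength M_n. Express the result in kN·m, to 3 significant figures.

A_s = 2 × 804 = 1608 mm².
T = A_s f_y = 1608 × 500 = 804000 N = 804 kN.
From C = T: a = T/(0.85 f'_c b) = 804000/(0.85 × 41.9 × 310) = 72.82 mm.
M_n = T(d − a/2) = 804 kN × (550 − 36.41) mm = 412.93 kN·m.

M_n ≈ 413 kN·m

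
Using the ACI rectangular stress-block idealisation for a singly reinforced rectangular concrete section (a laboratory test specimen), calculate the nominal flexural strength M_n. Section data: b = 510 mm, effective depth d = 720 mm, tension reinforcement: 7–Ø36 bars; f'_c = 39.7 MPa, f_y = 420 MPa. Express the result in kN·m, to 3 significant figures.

M_n ≈ 1890 kN·m

A_s = 7 × 1018 = 7126 mm².
T = A_s f_y = 7126 × 420 = 2992920 N = 2992.92 kN.
From C = T: a = T/(0.85 f'_c b) = 2992920/(0.85 × 39.7 × 510) = 173.91 mm.
M_n = T(d − a/2) = 2992.92 kN × (720 − 86.955) mm = 1894.65 kN·m.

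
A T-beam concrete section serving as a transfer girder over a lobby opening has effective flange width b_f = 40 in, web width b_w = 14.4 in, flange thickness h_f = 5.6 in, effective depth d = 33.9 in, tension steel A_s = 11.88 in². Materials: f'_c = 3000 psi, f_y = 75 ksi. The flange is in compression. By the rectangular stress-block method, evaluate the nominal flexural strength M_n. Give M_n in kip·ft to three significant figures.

M_n ≈ 2120 kip·ft

Tension: T = A_s f_y = 11.88 × 75 = 891 kips.
Try a within the flange: a = T/(0.85 f'_c b_f) = 891/(0.85 × 3 × 40) = 8.735 in.
a = 8.735 > h_f = 5.6 in: the block extends into the web. Split into flange-overhang and web parts.
C_f = 0.85 f'_c (b_f − b_w) h_f = 0.85 × 3 × (40 − 14.4) × 5.6 = 365.6 kips.
Remaining web compression depth: a_w = (T − C_f)/(0.85 f'_c b_w) = (891 − 365.6)/(0.85 × 3 × 14.4) = 14.308 in.
M_n = C_f(d − h_f/2) + (T − C_f)(d − a_w/2) = 365.6 × (33.9 − 2.8) + 525.4 × (33.9 − 7.154) = 11370.2 + 14052.3 = 25422.5 kip·in.
M_n = 25422.5/12 = 2118.54 kip·ft.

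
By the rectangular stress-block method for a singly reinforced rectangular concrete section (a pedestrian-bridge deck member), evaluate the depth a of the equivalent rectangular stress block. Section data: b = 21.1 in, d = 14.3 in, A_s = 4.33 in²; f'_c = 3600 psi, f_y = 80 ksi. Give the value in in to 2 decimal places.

T = A_s f_y = 4.33 × 80 = 346.4 kips.
a = T/(0.85 f'_c b) = 346.4/(0.85 × 3.6 × 21.1) = 5.37 in.

a ≈ 5.37 in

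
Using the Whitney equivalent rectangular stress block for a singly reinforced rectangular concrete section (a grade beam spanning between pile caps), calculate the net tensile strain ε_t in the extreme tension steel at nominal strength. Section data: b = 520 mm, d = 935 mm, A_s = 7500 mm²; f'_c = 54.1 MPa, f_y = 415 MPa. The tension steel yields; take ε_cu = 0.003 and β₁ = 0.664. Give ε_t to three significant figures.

a = A_s f_y/(0.85 f'_c b) = 130.16 mm.
β₁ = 0.664, so c = a/β₁ = 130.16/0.664 = 196.02 mm.
From the linear strain diagram with ε_cu = 0.003: ε_t = 0.003 (d − c)/c = 0.003 × (935 − 196.02)/196.02 = 0.0113.
Since ε_t ≥ 0.005, the section is tension-controlled.

ε_t ≈ 0.0113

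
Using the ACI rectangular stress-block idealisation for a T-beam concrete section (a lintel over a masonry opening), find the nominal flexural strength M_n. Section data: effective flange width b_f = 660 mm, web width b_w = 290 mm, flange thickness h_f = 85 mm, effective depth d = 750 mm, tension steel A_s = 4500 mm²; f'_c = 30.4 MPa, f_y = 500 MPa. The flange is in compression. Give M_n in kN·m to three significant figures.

M_n ≈ 1520 kN·m

Tension: T = A_s f_y = 4500 × 500 = 2250000 N.
Try a within the flange: a = T/(0.85 f'_c b_f) = 2250000/(0.85 × 30.4 × 660) = 131.93 mm.
a = 131.93 > h_f = 85 mm: the block extends into the web. Split into flange-overhang and web parts.
C_f = 0.85 f'_c (b_f − b_w) h_f = 0.85 × 30.4 × (660 − 290) × 85 = 812668 N.
Remaining web compression depth: a_w = (T − C_f)/(0.85 f'_c b_w) = (2250000 − 812668)/(0.85 × 30.4 × 290) = 191.81 mm.
M_n = C_f(d − h_f/2) + (T − C_f)(d − a_w/2) = 812668 × (750 − 42.5) + 1437332 × (750 − 95.905) = 574.96 + 940.15 = 1515.11 × 10⁶ N·mm.
M_n = 1515.11 kN·m.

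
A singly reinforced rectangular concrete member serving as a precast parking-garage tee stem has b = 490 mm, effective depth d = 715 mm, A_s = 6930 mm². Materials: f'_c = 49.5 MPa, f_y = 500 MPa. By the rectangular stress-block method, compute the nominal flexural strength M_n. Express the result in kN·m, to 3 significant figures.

T = A_s f_y = 6930 × 500 = 3465000 N = 3465 kN.
From C = T: a = T/(0.85 f'_c b) = 3465000/(0.85 × 49.5 × 490) = 168.07 mm.
M_n = T(d − a/2) = 3465 kN × (715 − 84.035) mm = 2186.29 kN·m.

M_n ≈ 2190 kN·m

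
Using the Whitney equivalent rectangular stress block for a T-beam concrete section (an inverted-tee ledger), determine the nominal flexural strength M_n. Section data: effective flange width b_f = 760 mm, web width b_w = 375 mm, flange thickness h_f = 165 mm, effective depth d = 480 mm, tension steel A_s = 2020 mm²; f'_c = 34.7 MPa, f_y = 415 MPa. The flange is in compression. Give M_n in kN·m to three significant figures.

M_n ≈ 387 kN·m

Tension: T = A_s f_y = 2020 × 415 = 838300 N.
Try a within the flange: a = T/(0.85 f'_c b_f) = 838300/(0.85 × 34.7 × 760) = 37.40 mm.
Since a = 37.40 ≤ h_f = 165 mm, the stress block lies entirely in the flange; analyse as a rectangular beam of width b_f.
M_n = T(d − a/2) = 838300 × (480 − 18.7) = 386.71 × 10⁶ N·mm.
M_n = 386.71 kN·m.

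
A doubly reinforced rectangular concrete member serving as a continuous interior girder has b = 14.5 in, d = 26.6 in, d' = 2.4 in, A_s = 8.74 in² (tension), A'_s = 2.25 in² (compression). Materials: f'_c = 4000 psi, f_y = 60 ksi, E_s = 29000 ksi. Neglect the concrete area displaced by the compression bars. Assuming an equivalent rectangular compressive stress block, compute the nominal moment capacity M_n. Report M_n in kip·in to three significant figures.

M_n ≈ 12100 kip·in

Assume both steels yield.
a = (A_s − A'_s) f_y/(0.85 f'_c b) = (8.74 − 2.25) × 60/(0.85 × 4 × 14.5) = 7.899 in.
c = a/β₁ = 7.899/0.85 = 9.293 in; ε'_s = 0.003(c − d')/c = 0.0022 ≥ ε_y = 0.0021, so the compression steel yields.
M_n = (A_s − A'_s) f_y (d − a/2) + A'_s f_y (d − d') = 389.4 × (26.6 − 3.9495) + 135 × (26.6 − 2.4) = 8820.1 + 3267.0 = 12087.1 kip·in.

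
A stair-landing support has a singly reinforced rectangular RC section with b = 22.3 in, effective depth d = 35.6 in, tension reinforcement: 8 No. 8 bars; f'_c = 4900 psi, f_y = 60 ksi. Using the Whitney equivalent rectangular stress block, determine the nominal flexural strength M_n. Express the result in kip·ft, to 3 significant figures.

M_n ≈ 1060 kip·ft

A_s = 8 × 0.79 = 6.32 in².
T = A_s f_y = 6.32 × 60 = 379.2 kips.
a = T/(0.85 f'_c b) = 379.2/(0.85 × 4.9 × 22.3) = 4.083 in.
M_n = T(d − a/2) = 379.2 × (35.6 − 2.0415) = 12725.4 kip·in = 12725.4/12 = 1060.45 kip·ft.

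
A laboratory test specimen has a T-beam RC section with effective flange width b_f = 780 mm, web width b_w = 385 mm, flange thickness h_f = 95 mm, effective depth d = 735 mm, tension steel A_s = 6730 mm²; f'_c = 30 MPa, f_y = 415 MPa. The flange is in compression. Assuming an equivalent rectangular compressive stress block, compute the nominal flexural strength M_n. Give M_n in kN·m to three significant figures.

Tension: T = A_s f_y = 6730 × 415 = 2792950 N.
Try a within the flange: a = T/(0.85 f'_c b_f) = 2792950/(0.85 × 30 × 780) = 140.42 mm.
a = 140.42 > h_f = 95 mm: the block extends into the web. Split into flange-overhang and web parts.
C_f = 0.85 f'_c (b_f − b_w) h_f = 0.85 × 30 × (780 − 385) × 95 = 956888 N.
Remaining web compression depth: a_w = (T − C_f)/(0.85 f'_c b_w) = (2792950 − 956888)/(0.85 × 30 × 385) = 187.02 mm.
M_n = C_f(d − h_f/2) + (T − C_f)(d − a_w/2) = 956888 × (735 − 47.5) + 1836062 × (735 − 93.51) = 657.86 + 1177.82 = 1835.68 × 10⁶ N·mm.
M_n = 1835.68 kN·m.

M_n ≈ 1840 kN·m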